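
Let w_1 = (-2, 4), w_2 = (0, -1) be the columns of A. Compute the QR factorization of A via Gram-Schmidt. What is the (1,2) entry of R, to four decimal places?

r_{12} = -0.8944

w_1 = (-2, 4); ‖w_1‖ = 4.4721, so e_1 = (-0.4472, 0.8944).
r_{12} = e_1·w_2 = -0.8944.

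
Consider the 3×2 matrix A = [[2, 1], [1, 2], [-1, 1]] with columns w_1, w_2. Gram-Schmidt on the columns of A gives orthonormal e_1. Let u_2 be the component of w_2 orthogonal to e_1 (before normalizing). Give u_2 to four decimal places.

e_1 = w_1/‖w_1‖ = (2, 1, -1)/2.4495 = (0.8165, 0.4082, -0.4082).
r_{12} = e_1·w_2 = 1.2247.
u_2 = w_2 − 1.2247·e_1 = (0.0000, 1.5000, 1.5000).

u_2 = (0.0000, 1.5000, 1.5000)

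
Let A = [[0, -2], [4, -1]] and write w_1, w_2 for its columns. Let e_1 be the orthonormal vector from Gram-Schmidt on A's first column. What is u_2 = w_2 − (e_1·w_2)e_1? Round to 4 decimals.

w_1 = (0, 4); ‖w_1‖ = 4.0000, so e_1 = (0.0000, 1.0000).
e_1·w_2 = 0.0000·(-2) + 1.0000·(-1) = -1.0000.
u_2 = w_2 + 1.0000·e_1 = (-2.0000, 0.0000).

u_2 = (-2.0000, 0.0000)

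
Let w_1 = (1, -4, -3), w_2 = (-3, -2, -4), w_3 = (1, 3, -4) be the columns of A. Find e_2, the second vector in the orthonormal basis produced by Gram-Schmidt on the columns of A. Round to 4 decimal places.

w_1 = (1, -4, -3); ‖w_1‖ = 5.0990, so e_1 = (0.1961, -0.7845, -0.5883).
e_1·w_2 = 0.1961·(-3) + (-0.7845)·(-2) + (-0.5883)·(-4) = 3.3340.
u_2 = w_2 − 3.3340·e_1 = (-3.6538, 0.6154, -2.0385).
‖u_2‖ = 4.2290, so e_2 = (-0.8640, 0.1455, -0.4820).

e_2 = (-0.8640, 0.1455, -0.4820)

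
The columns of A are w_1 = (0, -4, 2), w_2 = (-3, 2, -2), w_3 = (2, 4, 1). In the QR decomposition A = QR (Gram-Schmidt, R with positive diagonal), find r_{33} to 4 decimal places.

w_1 = (0, -4, 2); ‖w_1‖ = 4.4721, so q_1 = (0.0000, -0.8944, 0.4472).
q_1·w_2 = 0.0000·(-3) + (-0.8944)·2 + 0.4472·(-2) = -2.6833.
u_2 = w_2 + 2.6833·q_1 = (-3.0000, -0.4000, -0.8000).
‖u_2‖ = 3.1305, so q_2 = (-0.9583, -0.1278, -0.2556).
q_1·w_3 = 0.0000·2 + (-0.8944)·4 + 0.4472·1 = -3.1305; q_2·w_3 = (-0.9583)·2 + (-0.1278)·4 + (-0.2556)·1 = -2.6833.
u_3 = w_3 + 3.1305·q_1 + 2.6833·q_2 = (-0.5714, 0.8571, 1.7143).
r_{33} = ‖u_3‖ = 2.0000.

r_{33} = 2.0000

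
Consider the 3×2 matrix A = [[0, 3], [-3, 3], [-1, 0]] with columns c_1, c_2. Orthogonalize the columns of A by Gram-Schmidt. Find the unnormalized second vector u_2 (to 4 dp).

u_2 = (3.0000, 0.3000, -0.9000)

c_1 = (0, -3, -1); ‖c_1‖ = 3.1623, so q_1 = (0.0000, -0.9487, -0.3162).
q_1·c_2 = 0.0000·3 + (-0.9487)·3 + (-0.3162)·0 = -2.8460.
u_2 = c_2 + 2.8460·q_1 = (3.0000, 0.3000, -0.9000).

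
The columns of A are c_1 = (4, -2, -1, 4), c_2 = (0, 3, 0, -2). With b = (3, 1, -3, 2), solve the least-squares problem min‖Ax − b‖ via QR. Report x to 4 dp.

x = (0.9088, 0.9018)

c_1 = (4, -2, -1, 4); ‖c_1‖ = 6.0828, so e_1 = (0.6576, -0.3288, -0.1644, 0.6576).
e_1·c_2 = 0.6576·0 + (-0.3288)·3 + (-0.1644)·0 + 0.6576·(-2) = -2.3016.
u_2 = c_2 + 2.3016·e_1 = (1.5135, 2.2432, -0.3784, -0.4865).
‖u_2‖ = 2.7754, so e_2 = (0.5453, 0.8083, -0.1363, -0.1753).
Qᵀb = (3.4524, 2.5027).
Back-substitute: x_2 = 2.5027/2.7754 = 0.9018.
x_1 = (3.4524 + 2.3016·0.9018)/6.0828 = 0.9088.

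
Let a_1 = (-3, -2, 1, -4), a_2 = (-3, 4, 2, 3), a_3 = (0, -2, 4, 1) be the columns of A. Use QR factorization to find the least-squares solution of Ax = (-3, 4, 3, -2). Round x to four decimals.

x = (0.6685, 0.8281, -0.1504)

a_1 = (-3, -2, 1, -4); ‖a_1‖ = 5.4772, so q_1 = (-0.5477, -0.3651, 0.1826, -0.7303).
q_1·a_2 = (-0.5477)·(-3) + (-0.3651)·4 + 0.1826·2 + (-0.7303)·3 = -1.6432.
u_2 = a_2 + 1.6432·q_1 = (-3.9000, 3.4000, 2.3000, 1.8000).
‖u_2‖ = 5.9414, so q_2 = (-0.6564, 0.5723, 0.3871, 0.3030).
q_1·a_3 = (-0.5477)·0 + (-0.3651)·(-2) + 0.1826·4 + (-0.7303)·1 = 0.7303; q_2·a_3 = (-0.6564)·0 + 0.5723·(-2) + 0.3871·4 + 0.3030·1 = 0.7069.
u_3 = a_3 − 0.7303·q_1 − 0.7069·q_2 = (0.8640, -2.1379, 3.5930, 1.3192).
‖u_3‖ = 4.4684, so q_3 = (0.1934, -0.4784, 0.8041, 0.2952).
Qᵀb = (2.1909, 4.8137, -0.6720).
Back-substitute: x_3 = -0.6720/4.4684 = -0.1504.
x_2 = (4.8137 − 0.7069·(-0.1504))/5.9414 = 0.8281.
x_1 = (2.1909 + 1.6432·0.8281 − 0.7303·(-0.1504))/5.4772 = 0.6685.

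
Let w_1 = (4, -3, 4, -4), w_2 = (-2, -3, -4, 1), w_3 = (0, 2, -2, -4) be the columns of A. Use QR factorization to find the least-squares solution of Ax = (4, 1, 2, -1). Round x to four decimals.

w_1 = (4, -3, 4, -4); ‖w_1‖ = 7.5498, so e_1 = (0.5298, -0.3974, 0.5298, -0.5298).
e_1·w_2 = 0.5298·(-2) + (-0.3974)·(-3) + 0.5298·(-4) + (-0.5298)·1 = -2.5166.
u_2 = w_2 + 2.5166·e_1 = (-0.6667, -4.0000, -2.6667, -0.3333).
‖u_2‖ = 4.8648, so e_2 = (-0.1370, -0.8222, -0.5482, -0.0685).
e_1·w_3 = 0.5298·0 + (-0.3974)·2 + 0.5298·(-2) + (-0.5298)·(-4) = 0.2649; e_2·w_3 = (-0.1370)·0 + (-0.8222)·2 + (-0.5482)·(-2) + (-0.0685)·(-4) = -0.2741.
u_3 = w_3 − 0.2649·e_1 + 0.2741·e_2 = (-0.1779, 1.8799, -2.2906, -3.8784).
‖u_3‖ = 4.8841, so e_3 = (-0.0364, 0.3849, -0.4690, -0.7941).
Qᵀb = (3.3113, -2.3982, 0.0953).
Back-substitute: x_3 = 0.0953/4.8841 = 0.0195.
x_2 = (-2.3982 + 0.2741·0.0195)/4.8648 = -0.4919.
x_1 = (3.3113 + 2.5166·(-0.4919) − 0.2649·0.0195)/7.5498 = 0.2740.

x = (0.2740, -0.4919, 0.0195)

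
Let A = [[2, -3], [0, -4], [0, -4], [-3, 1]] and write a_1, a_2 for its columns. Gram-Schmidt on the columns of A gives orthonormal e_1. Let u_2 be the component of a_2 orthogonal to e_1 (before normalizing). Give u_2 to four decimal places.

u_2 = (-1.6154, -4.0000, -4.0000, -1.0769)

e_1 = a_1/‖a_1‖ = (2, 0, 0, -3)/3.6056 = (0.5547, 0.0000, 0.0000, -0.8321).
r_{12} = e_1·a_2 = -2.4962.
u_2 = a_2 + 2.4962·e_1 = (-1.6154, -4.0000, -4.0000, -1.0769).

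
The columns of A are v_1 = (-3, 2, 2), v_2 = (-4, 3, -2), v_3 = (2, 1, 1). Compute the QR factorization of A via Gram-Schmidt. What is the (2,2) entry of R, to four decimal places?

v_1 = (-3, 2, 2); ‖v_1‖ = 4.1231, so q_1 = (-0.7276, 0.4851, 0.4851).
q_1·v_2 = (-0.7276)·(-4) + 0.4851·3 + 0.4851·(-2) = 3.3955.
u_2 = v_2 − 3.3955·q_1 = (-1.5294, 1.3529, -3.6471).
r_{22} = ‖u_2‖ = 4.1798.

r_{22} = 4.1798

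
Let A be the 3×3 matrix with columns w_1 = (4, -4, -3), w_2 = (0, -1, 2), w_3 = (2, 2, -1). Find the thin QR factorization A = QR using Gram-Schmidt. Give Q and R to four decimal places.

Q = [[0.6247, 0.0881, 0.7759], [-0.6247, -0.5398, 0.5643], [-0.4685, 0.8372, 0.2821]], R = [[6.4031, -0.3123, 0.4685], [0.0000, 2.2141, -1.7405], [0.0000, 0.0000, 2.3982]]

e_1 = w_1/‖w_1‖ = (4, -4, -3)/6.4031 = (0.6247, -0.6247, -0.4685).
r_{12} = e_1·w_2 = -0.3123.
u_2 = w_2 + 0.3123·e_1 = (0.1951, -1.1951, 1.8537).
‖u_2‖ = 2.2141, so e_2 = (0.0881, -0.5398, 0.8372).
r_{13} = e_1·w_3 = 0.4685; r_{23} = e_2·w_3 = -1.7405.
u_3 = w_3 − 0.4685·e_1 + 1.7405·e_2 = (1.8607, 1.3532, 0.6766).
‖u_3‖ = 2.3982, so e_3 = (0.7759, 0.5643, 0.2821).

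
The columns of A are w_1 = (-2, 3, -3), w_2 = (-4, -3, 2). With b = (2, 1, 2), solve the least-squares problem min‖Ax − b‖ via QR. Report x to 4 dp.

w_1 = (-2, 3, -3); ‖w_1‖ = 4.6904, so e_1 = (-0.4264, 0.6396, -0.6396).
e_1·w_2 = (-0.4264)·(-4) + 0.6396·(-3) + (-0.6396)·2 = -1.4924.
u_2 = w_2 + 1.4924·e_1 = (-4.6364, -2.0455, 1.0455).
‖u_2‖ = 5.1742, so e_2 = (-0.8960, -0.3953, 0.2020).
Qᵀb = (-1.4924, -1.7833).
Back-substitute: x_2 = -1.7833/5.1742 = -0.3447.
x_1 = (-1.4924 + 1.4924·(-0.3447))/4.6904 = -0.4278.

x = (-0.4278, -0.3447)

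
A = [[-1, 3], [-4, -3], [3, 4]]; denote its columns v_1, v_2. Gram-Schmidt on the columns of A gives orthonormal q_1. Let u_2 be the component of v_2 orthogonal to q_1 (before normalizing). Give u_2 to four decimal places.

v_1 = (-1, -4, 3); ‖v_1‖ = 5.0990, so q_1 = (-0.1961, -0.7845, 0.5883).
q_1·v_2 = (-0.1961)·3 + (-0.7845)·(-3) + 0.5883·4 = 4.1184.
u_2 = v_2 − 4.1184·q_1 = (3.8077, 0.2308, 1.5769).

u_2 = (3.8077, 0.2308, 1.5769)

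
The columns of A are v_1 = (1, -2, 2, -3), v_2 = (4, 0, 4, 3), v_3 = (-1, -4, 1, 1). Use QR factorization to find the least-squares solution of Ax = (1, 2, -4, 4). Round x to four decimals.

x = (-1.2643, 0.0991, -0.0901)

v_1 = (1, -2, 2, -3); ‖v_1‖ = 4.2426, so q_1 = (0.2357, -0.4714, 0.4714, -0.7071).
q_1·v_2 = 0.2357·4 + (-0.4714)·0 + 0.4714·4 + (-0.7071)·3 = 0.7071.
u_2 = v_2 − 0.7071·q_1 = (3.8333, 0.3333, 3.6667, 3.5000).
‖u_2‖ = 6.3640, so q_2 = (0.6024, 0.0524, 0.5762, 0.5500).
q_1·v_3 = 0.2357·(-1) + (-0.4714)·(-4) + 0.4714·1 + (-0.7071)·1 = 1.4142; q_2·v_3 = 0.6024·(-1) + 0.0524·(-4) + 0.5762·1 + 0.5500·1 = 0.3143.
u_3 = v_3 − 1.4142·q_1 − 0.3143·q_2 = (-1.5226, -3.3498, 0.1523, 1.8272).
‖u_3‖ = 4.1111, so q_3 = (-0.3704, -0.8148, 0.0370, 0.4444).
Qᵀb = (-5.4212, 0.6024, -0.3704).
Back-substitute: x_3 = -0.3704/4.1111 = -0.0901.
x_2 = (0.6024 − 0.3143·(-0.0901))/6.3640 = 0.0991.
x_1 = (-5.4212 − 0.7071·0.0991 − 1.4142·(-0.0901))/4.2426 = -1.2643.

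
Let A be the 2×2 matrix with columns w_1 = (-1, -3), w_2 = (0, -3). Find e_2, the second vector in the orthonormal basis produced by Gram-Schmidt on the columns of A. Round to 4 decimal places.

e_2 = (0.9487, -0.3162)

w_1 = (-1, -3); ‖w_1‖ = 3.1623, so e_1 = (-0.3162, -0.9487).
e_1·w_2 = (-0.3162)·0 + (-0.9487)·(-3) = 2.8460.
u_2 = w_2 − 2.8460·e_1 = (0.9000, -0.3000).
‖u_2‖ = 0.9487, so e_2 = (0.9487, -0.3162).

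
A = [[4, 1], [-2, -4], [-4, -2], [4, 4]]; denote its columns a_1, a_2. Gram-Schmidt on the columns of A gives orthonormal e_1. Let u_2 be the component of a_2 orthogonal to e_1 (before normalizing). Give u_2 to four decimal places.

u_2 = (-1.7692, -2.6154, 0.7692, 1.2308)

e_1 = a_1/‖a_1‖ = (4, -2, -4, 4)/7.2111 = (0.5547, -0.2774, -0.5547, 0.5547).
r_{12} = e_1·a_2 = 4.9923.
u_2 = a_2 − 4.9923·e_1 = (-1.7692, -2.6154, 0.7692, 1.2308).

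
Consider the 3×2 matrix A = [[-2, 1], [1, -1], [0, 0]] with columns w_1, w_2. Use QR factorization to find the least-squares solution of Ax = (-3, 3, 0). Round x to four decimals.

x = (0.0000, -3.0000)

e_1 = w_1/‖w_1‖ = (-2, 1, 0)/2.2361 = (-0.8944, 0.4472, 0.0000).
r_{12} = e_1·w_2 = -1.3416.
u_2 = w_2 + 1.3416·e_1 = (-0.2000, -0.4000, 0.0000).
‖u_2‖ = 0.4472, so e_2 = (-0.4472, -0.8944, 0.0000).
Qᵀb = (4.0249, -1.3416).
Back-substitute: x_2 = -1.3416/0.4472 = -3.0000.
x_1 = (4.0249 + 1.3416·(-3.0000))/2.2361 = 0.0000.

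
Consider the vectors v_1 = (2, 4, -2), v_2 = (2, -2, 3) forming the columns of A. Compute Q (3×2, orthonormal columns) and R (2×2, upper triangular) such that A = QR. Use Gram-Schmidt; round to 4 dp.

v_1 = (2, 4, -2); ‖v_1‖ = 4.8990, so e_1 = (0.4082, 0.8165, -0.4082).
e_1·v_2 = 0.4082·2 + 0.8165·(-2) + (-0.4082)·3 = -2.0412.
u_2 = v_2 + 2.0412·e_1 = (2.8333, -0.3333, 2.1667).
‖u_2‖ = 3.5824, so e_2 = (0.7909, -0.0930, 0.6048).

Q = [[0.4082, 0.7909], [0.8165, -0.0930], [-0.4082, 0.6048]], R = [[4.8990, -2.0412], [0.0000, 3.5824]]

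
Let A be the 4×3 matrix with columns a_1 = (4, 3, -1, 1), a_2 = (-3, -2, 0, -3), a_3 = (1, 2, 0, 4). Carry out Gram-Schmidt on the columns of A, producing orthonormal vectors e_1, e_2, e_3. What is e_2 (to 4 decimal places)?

a_1 = (4, 3, -1, 1); ‖a_1‖ = 5.1962, so e_1 = (0.7698, 0.5774, -0.1925, 0.1925).
e_1·a_2 = 0.7698·(-3) + 0.5774·(-2) + (-0.1925)·0 + 0.1925·(-3) = -4.0415.
u_2 = a_2 + 4.0415·e_1 = (0.1111, 0.3333, -0.7778, -2.2222).
‖u_2‖ = 2.3805, so e_2 = (0.0467, 0.1400, -0.3267, -0.9335).

e_2 = (0.0467, 0.1400, -0.3267, -0.9335)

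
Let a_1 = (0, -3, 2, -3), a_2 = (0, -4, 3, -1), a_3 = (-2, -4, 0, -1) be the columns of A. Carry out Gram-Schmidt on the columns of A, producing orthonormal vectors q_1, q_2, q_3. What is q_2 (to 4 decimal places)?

a_1 = (0, -3, 2, -3); ‖a_1‖ = 4.6904, so q_1 = (0.0000, -0.6396, 0.4264, -0.6396).
q_1·a_2 = 0.0000·0 + (-0.6396)·(-4) + 0.4264·3 + (-0.6396)·(-1) = 4.4772.
u_2 = a_2 − 4.4772·q_1 = (0.0000, -1.1364, 1.0909, 1.8636).
‖u_2‖ = 2.4402, so q_2 = (0.0000, -0.4657, 0.4471, 0.7637).

q_2 = (0.0000, -0.4657, 0.4471, 0.7637)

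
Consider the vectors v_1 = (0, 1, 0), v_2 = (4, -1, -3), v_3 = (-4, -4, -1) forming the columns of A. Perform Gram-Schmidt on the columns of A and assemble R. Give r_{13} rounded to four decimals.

v_1 = (0, 1, 0); ‖v_1‖ = 1.0000, so q_1 = (0.0000, 1.0000, 0.0000).
r_{13} = q_1·v_3 = -4.0000.

r_{13} = -4.0000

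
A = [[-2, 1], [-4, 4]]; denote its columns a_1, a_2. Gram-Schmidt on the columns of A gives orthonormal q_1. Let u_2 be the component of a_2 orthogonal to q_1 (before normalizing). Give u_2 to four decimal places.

u_2 = (-0.8000, 0.4000)

a_1 = (-2, -4); ‖a_1‖ = 4.4721, so q_1 = (-0.4472, -0.8944).
q_1·a_2 = (-0.4472)·1 + (-0.8944)·4 = -4.0249.
u_2 = a_2 + 4.0249·q_1 = (-0.8000, 0.4000).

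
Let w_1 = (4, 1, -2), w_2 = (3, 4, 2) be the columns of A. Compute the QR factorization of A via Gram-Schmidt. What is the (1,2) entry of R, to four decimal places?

r_{12} = 2.6186

w_1 = (4, 1, -2); ‖w_1‖ = 4.5826, so e_1 = (0.8729, 0.2182, -0.4364).
r_{12} = e_1·w_2 = 2.6186.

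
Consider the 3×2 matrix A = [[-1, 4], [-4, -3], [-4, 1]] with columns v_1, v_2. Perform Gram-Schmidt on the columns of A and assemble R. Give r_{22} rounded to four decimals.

q_1 = v_1/‖v_1‖ = (-1, -4, -4)/5.7446 = (-0.1741, -0.6963, -0.6963).
r_{12} = q_1·v_2 = 0.6963.
u_2 = v_2 − 0.6963·q_1 = (4.1212, -2.5152, 1.4848).
r_{22} = ‖u_2‖ = 5.0513.

r_{22} = 5.0513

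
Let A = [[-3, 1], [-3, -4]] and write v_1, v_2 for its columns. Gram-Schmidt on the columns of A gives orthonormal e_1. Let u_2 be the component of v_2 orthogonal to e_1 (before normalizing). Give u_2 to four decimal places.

u_2 = (2.5000, -2.5000)

e_1 = v_1/‖v_1‖ = (-3, -3)/4.2426 = (-0.7071, -0.7071).
r_{12} = e_1·v_2 = 2.1213.
u_2 = v_2 − 2.1213·e_1 = (2.5000, -2.5000).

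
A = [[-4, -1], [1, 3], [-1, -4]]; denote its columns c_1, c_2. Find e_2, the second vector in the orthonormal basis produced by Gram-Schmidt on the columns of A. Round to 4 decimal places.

c_1 = (-4, 1, -1); ‖c_1‖ = 4.2426, so e_1 = (-0.9428, 0.2357, -0.2357).
e_1·c_2 = (-0.9428)·(-1) + 0.2357·3 + (-0.2357)·(-4) = 2.5927.
u_2 = c_2 − 2.5927·e_1 = (1.4444, 2.3889, -3.3889).
‖u_2‖ = 4.3906, so e_2 = (0.3290, 0.5441, -0.7718).

e_2 = (0.3290, 0.5441, -0.7718)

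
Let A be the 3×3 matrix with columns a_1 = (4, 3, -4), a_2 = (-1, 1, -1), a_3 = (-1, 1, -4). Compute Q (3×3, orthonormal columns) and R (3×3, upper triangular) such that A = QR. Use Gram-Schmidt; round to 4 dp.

q_1 = a_1/‖a_1‖ = (4, 3, -4)/6.4031 = (0.6247, 0.4685, -0.6247).
r_{12} = q_1·a_2 = 0.4685.
u_2 = a_2 − 0.4685·q_1 = (-1.2927, 0.7805, -0.7073).
‖u_2‖ = 1.6675, so q_2 = (-0.7752, 0.4681, -0.4242).
r_{13} = q_1·a_3 = 2.3426; r_{23} = q_2·a_3 = 2.9400.
u_3 = a_3 − 2.3426·q_1 − 2.9400·q_2 = (-0.1842, -1.4737, -1.2895).
‖u_3‖ = 1.9668, so q_3 = (-0.0937, -0.7493, -0.6556).

Q = [[0.6247, -0.7752, -0.0937], [0.4685, 0.4681, -0.7493], [-0.6247, -0.4242, -0.6556]], R = [[6.4031, 0.4685, 2.3426], [0.0000, 1.6675, 2.9400], [0.0000, 0.0000, 1.9668]]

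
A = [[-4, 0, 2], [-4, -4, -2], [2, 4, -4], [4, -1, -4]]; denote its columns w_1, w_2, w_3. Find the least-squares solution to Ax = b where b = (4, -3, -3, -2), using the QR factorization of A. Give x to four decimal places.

q_1 = w_1/‖w_1‖ = (-4, -4, 2, 4)/7.2111 = (-0.5547, -0.5547, 0.2774, 0.5547).
r_{12} = q_1·w_2 = 2.7735.
u_2 = w_2 − 2.7735·q_1 = (1.5385, -2.4615, 3.2308, -2.5385).
‖u_2‖ = 5.0307, so q_2 = (0.3058, -0.4893, 0.6422, -0.5046).
r_{13} = q_1·w_3 = -3.3282; r_{23} = q_2·w_3 = 1.0398.
u_3 = w_3 + 3.3282·q_1 − 1.0398·q_2 = (-0.1641, -3.3374, -3.7447, -1.6292).
‖u_3‖ = 5.2765, so q_3 = (-0.0311, -0.6325, -0.7097, -0.3088).
Qᵀb = (-2.4962, 1.7737, 4.5196).
Back-substitute: x_3 = 4.5196/5.2765 = 0.8566.
x_2 = (1.7737 − 1.0398·0.8566)/5.0307 = 0.1755.
x_1 = (-2.4962 − 2.7735·0.1755 + 3.3282·0.8566)/7.2111 = -0.0183.

x = (-0.0183, 0.1755, 0.8566)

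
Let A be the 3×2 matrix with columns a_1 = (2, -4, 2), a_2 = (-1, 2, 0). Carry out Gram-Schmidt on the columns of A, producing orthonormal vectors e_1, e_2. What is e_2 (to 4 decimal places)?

e_2 = (-0.1826, 0.3651, 0.9129)

e_1 = a_1/‖a_1‖ = (2, -4, 2)/4.8990 = (0.4082, -0.8165, 0.4082).
r_{12} = e_1·a_2 = -2.0412.
u_2 = a_2 + 2.0412·e_1 = (-0.1667, 0.3333, 0.8333).
‖u_2‖ = 0.9129, so e_2 = (-0.1826, 0.3651, 0.9129).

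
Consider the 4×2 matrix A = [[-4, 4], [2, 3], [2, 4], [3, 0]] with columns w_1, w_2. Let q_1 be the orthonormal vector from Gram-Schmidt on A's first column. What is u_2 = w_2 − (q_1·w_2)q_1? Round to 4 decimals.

u_2 = (3.7576, 3.1212, 4.1212, 0.1818)

w_1 = (-4, 2, 2, 3); ‖w_1‖ = 5.7446, so q_1 = (-0.6963, 0.3482, 0.3482, 0.5222).
q_1·w_2 = (-0.6963)·4 + 0.3482·3 + 0.3482·4 + 0.5222·0 = -0.3482.
u_2 = w_2 + 0.3482·q_1 = (3.7576, 3.1212, 4.1212, 0.1818).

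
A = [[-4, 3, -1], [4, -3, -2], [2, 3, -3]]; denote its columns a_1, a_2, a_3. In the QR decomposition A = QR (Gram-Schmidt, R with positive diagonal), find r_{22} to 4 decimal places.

e_1 = a_1/‖a_1‖ = (-4, 4, 2)/6.0000 = (-0.6667, 0.6667, 0.3333).
r_{12} = e_1·a_2 = -3.0000.
u_2 = a_2 + 3.0000·e_1 = (1.0000, -1.0000, 4.0000).
r_{22} = ‖u_2‖ = 4.2426.

r_{22} = 4.2426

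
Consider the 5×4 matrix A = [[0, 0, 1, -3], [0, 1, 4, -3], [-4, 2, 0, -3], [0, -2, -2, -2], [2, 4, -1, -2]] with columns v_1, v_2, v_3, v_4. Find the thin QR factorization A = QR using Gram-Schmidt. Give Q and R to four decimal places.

Q = [[0.0000, 0.0000, 0.2174, -0.5619], [0.0000, 0.2000, 0.8348, -0.2839], [-0.8944, 0.4000, -0.1565, -0.1178], [0.0000, -0.4000, -0.3652, -0.7309], [0.4472, 0.8000, -0.3130, -0.2356]], R = [[4.4721, 0.0000, -0.4472, 1.7889], [0.0000, 5.0000, 0.8000, -2.6000], [0.0000, 0.0000, 4.6000, -1.3304], [0.0000, 0.0000, 0.0000, 4.8239]]

q_1 = v_1/‖v_1‖ = (0, 0, -4, 0, 2)/4.4721 = (0.0000, 0.0000, -0.8944, 0.0000, 0.4472).
r_{12} = q_1·v_2 = 0.0000.
u_2 = v_2 + 0.0000·q_1 = (0.0000, 1.0000, 2.0000, -2.0000, 4.0000).
‖u_2‖ = 5.0000, so q_2 = (0.0000, 0.2000, 0.4000, -0.4000, 0.8000).
r_{13} = q_1·v_3 = -0.4472; r_{23} = q_2·v_3 = 0.8000.
u_3 = v_3 + 0.4472·q_1 − 0.8000·q_2 = (1.0000, 3.8400, -0.7200, -1.6800, -1.4400).
‖u_3‖ = 4.6000, so q_3 = (0.2174, 0.8348, -0.1565, -0.3652, -0.3130).
r_{14} = q_1·v_4 = 1.7889; r_{24} = q_2·v_4 = -2.6000; r_{34} = q_3·v_4 = -1.3304.
u_4 = v_4 − 1.7889·q_1 + 2.6000·q_2 + 1.3304·q_3 = (-2.7108, -1.3694, -0.5682, -3.5259, -1.1365).
‖u_4‖ = 4.8239, so q_4 = (-0.5619, -0.2839, -0.1178, -0.7309, -0.2356).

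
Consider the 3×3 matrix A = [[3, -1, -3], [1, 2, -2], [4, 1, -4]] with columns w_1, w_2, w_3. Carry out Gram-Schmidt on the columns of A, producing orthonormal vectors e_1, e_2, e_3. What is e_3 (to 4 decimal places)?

w_1 = (3, 1, 4); ‖w_1‖ = 5.0990, so e_1 = (0.5883, 0.1961, 0.7845).
e_1·w_2 = 0.5883·(-1) + 0.1961·2 + 0.7845·1 = 0.5883.
u_2 = w_2 − 0.5883·e_1 = (-1.3462, 1.8846, 0.5385).
‖u_2‖ = 2.3778, so e_2 = (-0.5661, 0.7926, 0.2265).
e_1·w_3 = 0.5883·(-3) + 0.1961·(-2) + 0.7845·(-4) = -5.2951; e_2·w_3 = (-0.5661)·(-3) + 0.7926·(-2) + 0.2265·(-4) = -0.7926.
u_3 = w_3 + 5.2951·e_1 + 0.7926·e_2 = (-0.3333, -0.3333, 0.3333).
‖u_3‖ = 0.5774, so e_3 = (-0.5774, -0.5774, 0.5774).

e_3 = (-0.5774, -0.5774, 0.5774)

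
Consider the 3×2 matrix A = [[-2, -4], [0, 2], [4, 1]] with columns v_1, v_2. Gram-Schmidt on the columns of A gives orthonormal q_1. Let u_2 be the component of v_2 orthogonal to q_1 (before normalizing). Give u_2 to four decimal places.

u_2 = (-2.8000, 2.0000, -1.4000)

v_1 = (-2, 0, 4); ‖v_1‖ = 4.4721, so q_1 = (-0.4472, 0.0000, 0.8944).
q_1·v_2 = (-0.4472)·(-4) + 0.0000·2 + 0.8944·1 = 2.6833.
u_2 = v_2 − 2.6833·q_1 = (-2.8000, 2.0000, -1.4000).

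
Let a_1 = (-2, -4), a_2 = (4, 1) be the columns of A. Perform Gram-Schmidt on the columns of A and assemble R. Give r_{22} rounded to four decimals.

e_1 = a_1/‖a_1‖ = (-2, -4)/4.4721 = (-0.4472, -0.8944).
r_{12} = e_1·a_2 = -2.6833.
u_2 = a_2 + 2.6833·e_1 = (2.8000, -1.4000).
r_{22} = ‖u_2‖ = 3.1305.

r_{22} = 3.1305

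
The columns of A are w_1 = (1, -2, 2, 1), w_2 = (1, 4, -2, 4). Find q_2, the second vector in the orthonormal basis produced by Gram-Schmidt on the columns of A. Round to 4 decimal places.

w_1 = (1, -2, 2, 1); ‖w_1‖ = 3.1623, so q_1 = (0.3162, -0.6325, 0.6325, 0.3162).
q_1·w_2 = 0.3162·1 + (-0.6325)·4 + 0.6325·(-2) + 0.3162·4 = -2.2136.
u_2 = w_2 + 2.2136·q_1 = (1.7000, 2.6000, -0.6000, 4.7000).
‖u_2‖ = 5.6657, so q_2 = (0.3001, 0.4589, -0.1059, 0.8296).

q_2 = (0.3001, 0.4589, -0.1059, 0.8296)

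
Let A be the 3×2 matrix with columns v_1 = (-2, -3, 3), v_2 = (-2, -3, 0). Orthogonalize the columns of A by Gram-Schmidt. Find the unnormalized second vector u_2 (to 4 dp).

u_2 = (-0.8182, -1.2273, -1.7727)

v_1 = (-2, -3, 3); ‖v_1‖ = 4.6904, so q_1 = (-0.4264, -0.6396, 0.6396).
q_1·v_2 = (-0.4264)·(-2) + (-0.6396)·(-3) + 0.6396·0 = 2.7716.
u_2 = v_2 − 2.7716·q_1 = (-0.8182, -1.2273, -1.7727).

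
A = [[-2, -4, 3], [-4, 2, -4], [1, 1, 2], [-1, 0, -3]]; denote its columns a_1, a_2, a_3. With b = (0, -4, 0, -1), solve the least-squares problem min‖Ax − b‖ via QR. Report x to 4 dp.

x = (0.8185, -0.4517, -0.0371)

e_1 = a_1/‖a_1‖ = (-2, -4, 1, -1)/4.6904 = (-0.4264, -0.8528, 0.2132, -0.2132).
r_{12} = e_1·a_2 = 0.2132.
u_2 = a_2 − 0.2132·e_1 = (-3.9091, 2.1818, 0.9545, 0.0455).
‖u_2‖ = 4.5776, so e_2 = (-0.8540, 0.4766, 0.2085, 0.0099).
r_{13} = e_1·a_3 = 3.1980; r_{23} = e_2·a_3 = -4.0811.
u_3 = a_3 − 3.1980·e_1 + 4.0811·e_2 = (0.8785, 0.6725, 2.1692, -2.2777).
‖u_3‖ = 3.3342, so e_3 = (0.2635, 0.2017, 0.6506, -0.6831).
Qᵀb = (3.6244, -1.9164, -0.1236).
Back-substitute: x_3 = -0.1236/3.3342 = -0.0371.
x_2 = (-1.9164 + 4.0811·(-0.0371))/4.5776 = -0.4517.
x_1 = (3.6244 − 0.2132·(-0.4517) − 3.1980·(-0.0371))/4.6904 = 0.8185.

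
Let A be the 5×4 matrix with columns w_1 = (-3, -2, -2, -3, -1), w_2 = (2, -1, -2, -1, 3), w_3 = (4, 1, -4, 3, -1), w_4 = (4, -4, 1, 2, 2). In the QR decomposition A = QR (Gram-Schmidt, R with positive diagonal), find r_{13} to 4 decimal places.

w_1 = (-3, -2, -2, -3, -1); ‖w_1‖ = 5.1962, so q_1 = (-0.5774, -0.3849, -0.3849, -0.5774, -0.1925).
r_{13} = q_1·w_3 = -2.6943.

r_{13} = -2.6943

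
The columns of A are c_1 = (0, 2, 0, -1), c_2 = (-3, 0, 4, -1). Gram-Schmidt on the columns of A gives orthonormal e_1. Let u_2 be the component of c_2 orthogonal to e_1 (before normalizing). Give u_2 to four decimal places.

c_1 = (0, 2, 0, -1); ‖c_1‖ = 2.2361, so e_1 = (0.0000, 0.8944, 0.0000, -0.4472).
e_1·c_2 = 0.0000·(-3) + 0.8944·0 + 0.0000·4 + (-0.4472)·(-1) = 0.4472.
u_2 = c_2 − 0.4472·e_1 = (-3.0000, -0.4000, 4.0000, -0.8000).

u_2 = (-3.0000, -0.4000, 4.0000, -0.8000)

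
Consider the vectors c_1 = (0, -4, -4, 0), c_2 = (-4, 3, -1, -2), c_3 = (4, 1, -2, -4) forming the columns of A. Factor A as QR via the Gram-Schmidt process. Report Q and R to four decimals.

Q = [[0.0000, -0.7559, 0.6160], [-0.7071, 0.3780, 0.2725], [-0.7071, -0.3780, -0.2725], [0.0000, -0.3780, -0.6871]], R = [[5.6569, -1.4142, 0.7071], [0.0000, 5.2915, -0.3780], [0.0000, 0.0000, 6.0297]]

q_1 = c_1/‖c_1‖ = (0, -4, -4, 0)/5.6569 = (0.0000, -0.7071, -0.7071, 0.0000).
r_{12} = q_1·c_2 = -1.4142.
u_2 = c_2 + 1.4142·q_1 = (-4.0000, 2.0000, -2.0000, -2.0000).
‖u_2‖ = 5.2915, so q_2 = (-0.7559, 0.3780, -0.3780, -0.3780).
r_{13} = q_1·c_3 = 0.7071; r_{23} = q_2·c_3 = -0.3780.
u_3 = c_3 − 0.7071·q_1 + 0.3780·q_2 = (3.7143, 1.6429, -1.6429, -4.1429).
‖u_3‖ = 6.0297, so q_3 = (0.6160, 0.2725, -0.2725, -0.6871).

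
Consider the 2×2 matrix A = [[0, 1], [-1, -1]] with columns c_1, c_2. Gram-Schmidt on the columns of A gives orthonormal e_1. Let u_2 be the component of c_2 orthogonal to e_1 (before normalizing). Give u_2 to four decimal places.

c_1 = (0, -1); ‖c_1‖ = 1.0000, so e_1 = (0.0000, -1.0000).
e_1·c_2 = 0.0000·1 + (-1.0000)·(-1) = 1.0000.
u_2 = c_2 − 1.0000·e_1 = (1.0000, 0.0000).

u_2 = (1.0000, 0.0000)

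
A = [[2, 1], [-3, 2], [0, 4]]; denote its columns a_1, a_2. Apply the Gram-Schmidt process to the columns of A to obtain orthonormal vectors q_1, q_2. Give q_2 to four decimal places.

q_2 = (0.3633, 0.2422, 0.8996)

a_1 = (2, -3, 0); ‖a_1‖ = 3.6056, so q_1 = (0.5547, -0.8321, 0.0000).
q_1·a_2 = 0.5547·1 + (-0.8321)·2 + 0.0000·4 = -1.1094.
u_2 = a_2 + 1.1094·q_1 = (1.6154, 1.0769, 4.0000).
‖u_2‖ = 4.4463, so q_2 = (0.3633, 0.2422, 0.8996).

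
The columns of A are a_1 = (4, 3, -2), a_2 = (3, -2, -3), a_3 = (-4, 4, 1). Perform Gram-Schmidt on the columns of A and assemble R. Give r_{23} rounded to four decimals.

r_{23} = -4.9711

q_1 = a_1/‖a_1‖ = (4, 3, -2)/5.3852 = (0.7428, 0.5571, -0.3714).
r_{12} = q_1·a_2 = 2.2283.
u_2 = a_2 − 2.2283·q_1 = (1.3448, -3.2414, -2.1724).
‖u_2‖ = 4.1273, so q_2 = (0.3258, -0.7854, -0.5264).
r_{23} = q_2·a_3 = -4.9711.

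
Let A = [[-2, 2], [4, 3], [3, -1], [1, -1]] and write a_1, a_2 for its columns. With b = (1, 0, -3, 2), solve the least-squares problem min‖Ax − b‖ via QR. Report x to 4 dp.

a_1 = (-2, 4, 3, 1); ‖a_1‖ = 5.4772, so q_1 = (-0.3651, 0.7303, 0.5477, 0.1826).
q_1·a_2 = (-0.3651)·2 + 0.7303·3 + 0.5477·(-1) + 0.1826·(-1) = 0.7303.
u_2 = a_2 − 0.7303·q_1 = (2.2667, 2.4667, -1.4000, -1.1333).
‖u_2‖ = 3.8035, so q_2 = (0.5959, 0.6485, -0.3681, -0.2980).
Qᵀb = (-1.6432, 1.1042).
Back-substitute: x_2 = 1.1042/3.8035 = 0.2903.
x_1 = (-1.6432 − 0.7303·0.2903)/5.4772 = -0.3387.

x = (-0.3387, 0.2903)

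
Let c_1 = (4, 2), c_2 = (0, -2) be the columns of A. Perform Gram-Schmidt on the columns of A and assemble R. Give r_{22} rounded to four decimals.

r_{22} = 1.7889

c_1 = (4, 2); ‖c_1‖ = 4.4721, so e_1 = (0.8944, 0.4472).
e_1·c_2 = 0.8944·0 + 0.4472·(-2) = -0.8944.
u_2 = c_2 + 0.8944·e_1 = (0.8000, -1.6000).
r_{22} = ‖u_2‖ = 1.7889.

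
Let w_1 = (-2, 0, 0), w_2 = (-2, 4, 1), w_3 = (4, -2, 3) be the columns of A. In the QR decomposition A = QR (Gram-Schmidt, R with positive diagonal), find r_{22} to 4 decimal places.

w_1 = (-2, 0, 0); ‖w_1‖ = 2.0000, so e_1 = (-1.0000, 0.0000, 0.0000).
e_1·w_2 = (-1.0000)·(-2) + 0.0000·4 + 0.0000·1 = 2.0000.
u_2 = w_2 − 2.0000·e_1 = (0.0000, 4.0000, 1.0000).
r_{22} = ‖u_2‖ = 4.1231.

r_{22} = 4.1231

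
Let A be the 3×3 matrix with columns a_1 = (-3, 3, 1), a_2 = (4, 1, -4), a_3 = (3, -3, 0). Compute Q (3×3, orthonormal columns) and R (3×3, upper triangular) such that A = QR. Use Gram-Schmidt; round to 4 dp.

a_1 = (-3, 3, 1); ‖a_1‖ = 4.3589, so q_1 = (-0.6882, 0.6882, 0.2294).
q_1·a_2 = (-0.6882)·4 + 0.6882·1 + 0.2294·(-4) = -2.9824.
u_2 = a_2 + 2.9824·q_1 = (1.9474, 3.0526, -3.3158).
‖u_2‖ = 4.9097, so q_2 = (0.3966, 0.6218, -0.6754).
q_1·a_3 = (-0.6882)·3 + 0.6882·(-3) + 0.2294·0 = -4.1295; q_2·a_3 = 0.3966·3 + 0.6218·(-3) + (-0.6754)·0 = -0.6754.
u_3 = a_3 + 4.1295·q_1 + 0.6754·q_2 = (0.4258, 0.2620, 0.4913).
‖u_3‖ = 0.7009, so q_3 = (0.6075, 0.3738, 0.7009).

Q = [[-0.6882, 0.3966, 0.6075], [0.6882, 0.6218, 0.3738], [0.2294, -0.6754, 0.7009]], R = [[4.3589, -2.9824, -4.1295], [0.0000, 4.9097, -0.6754], [0.0000, 0.0000, 0.7009]]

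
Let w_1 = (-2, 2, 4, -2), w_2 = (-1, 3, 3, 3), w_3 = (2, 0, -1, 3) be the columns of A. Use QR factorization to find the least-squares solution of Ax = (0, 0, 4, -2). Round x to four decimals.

x = (2.0989, -1.0769, 1.6923)

w_1 = (-2, 2, 4, -2); ‖w_1‖ = 5.2915, so e_1 = (-0.3780, 0.3780, 0.7559, -0.3780).
e_1·w_2 = (-0.3780)·(-1) + 0.3780·3 + 0.7559·3 + (-0.3780)·3 = 2.6458.
u_2 = w_2 − 2.6458·e_1 = (0.0000, 2.0000, 1.0000, 4.0000).
‖u_2‖ = 4.5826, so e_2 = (0.0000, 0.4364, 0.2182, 0.8729).
e_1·w_3 = (-0.3780)·2 + 0.3780·0 + 0.7559·(-1) + (-0.3780)·3 = -2.6458; e_2·w_3 = 0.0000·2 + 0.4364·0 + 0.2182·(-1) + 0.8729·3 = 2.4004.
u_3 = w_3 + 2.6458·e_1 − 2.4004·e_2 = (1.0000, -0.0476, 0.4762, -0.0952).
‖u_3‖ = 1.1127, so e_3 = (0.8987, -0.0428, 0.4280, -0.0856).
Qᵀb = (3.7796, -0.8729, 1.8830).
Back-substitute: x_3 = 1.8830/1.1127 = 1.6923.
x_2 = (-0.8729 − 2.4004·1.6923)/4.5826 = -1.0769.
x_1 = (3.7796 − 2.6458·(-1.0769) + 2.6458·1.6923)/5.2915 = 2.0989.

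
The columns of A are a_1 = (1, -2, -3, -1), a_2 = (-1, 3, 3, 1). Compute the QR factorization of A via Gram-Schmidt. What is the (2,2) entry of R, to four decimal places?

a_1 = (1, -2, -3, -1); ‖a_1‖ = 3.8730, so e_1 = (0.2582, -0.5164, -0.7746, -0.2582).
e_1·a_2 = 0.2582·(-1) + (-0.5164)·3 + (-0.7746)·3 + (-0.2582)·1 = -4.3894.
u_2 = a_2 + 4.3894·e_1 = (0.1333, 0.7333, -0.4000, -0.1333).
r_{22} = ‖u_2‖ = 0.8563.

r_{22} = 0.8563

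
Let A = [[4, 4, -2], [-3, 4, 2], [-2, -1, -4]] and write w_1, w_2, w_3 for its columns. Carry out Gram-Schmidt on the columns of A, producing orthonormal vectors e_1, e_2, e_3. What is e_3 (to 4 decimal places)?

e_3 = (-0.3625, 0.1318, -0.9226)

w_1 = (4, -3, -2); ‖w_1‖ = 5.3852, so e_1 = (0.7428, -0.5571, -0.3714).
e_1·w_2 = 0.7428·4 + (-0.5571)·4 + (-0.3714)·(-1) = 1.1142.
u_2 = w_2 − 1.1142·e_1 = (3.1724, 4.6207, -0.5862).
‖u_2‖ = 5.6355, so e_2 = (0.5629, 0.8199, -0.1040).
e_1·w_3 = 0.7428·(-2) + (-0.5571)·2 + (-0.3714)·(-4) = -1.1142; e_2·w_3 = 0.5629·(-2) + 0.8199·2 + (-0.1040)·(-4) = 0.9301.
u_3 = w_3 + 1.1142·e_1 − 0.9301·e_2 = (-1.6960, 0.6167, -4.3170).
‖u_3‖ = 4.6791, so e_3 = (-0.3625, 0.1318, -0.9226).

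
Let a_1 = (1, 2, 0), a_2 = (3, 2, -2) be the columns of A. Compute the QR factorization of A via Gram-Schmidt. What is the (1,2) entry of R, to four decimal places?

a_1 = (1, 2, 0); ‖a_1‖ = 2.2361, so q_1 = (0.4472, 0.8944, 0.0000).
r_{12} = q_1·a_2 = 3.1305.

r_{12} = 3.1305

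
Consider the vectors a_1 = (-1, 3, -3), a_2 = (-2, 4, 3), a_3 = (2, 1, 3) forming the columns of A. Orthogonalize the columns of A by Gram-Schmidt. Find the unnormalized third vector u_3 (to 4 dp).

u_3 = (2.2757, 0.9753, 0.2167)

a_1 = (-1, 3, -3); ‖a_1‖ = 4.3589, so e_1 = (-0.2294, 0.6882, -0.6882).
e_1·a_2 = (-0.2294)·(-2) + 0.6882·4 + (-0.6882)·3 = 1.1471.
u_2 = a_2 − 1.1471·e_1 = (-1.7368, 3.2105, 3.7895).
‖u_2‖ = 5.2616, so e_2 = (-0.3301, 0.6102, 0.7202).
e_1·a_3 = (-0.2294)·2 + 0.6882·1 + (-0.6882)·3 = -1.8353; e_2·a_3 = (-0.3301)·2 + 0.6102·1 + 0.7202·3 = 2.1106.
u_3 = a_3 + 1.8353·e_1 − 2.1106·e_2 = (2.2757, 0.9753, 0.2167).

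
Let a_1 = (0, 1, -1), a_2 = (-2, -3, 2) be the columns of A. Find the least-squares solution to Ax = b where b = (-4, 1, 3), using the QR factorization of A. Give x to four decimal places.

a_1 = (0, 1, -1); ‖a_1‖ = 1.4142, so e_1 = (0.0000, 0.7071, -0.7071).
e_1·a_2 = 0.0000·(-2) + 0.7071·(-3) + (-0.7071)·2 = -3.5355.
u_2 = a_2 + 3.5355·e_1 = (-2.0000, -0.5000, -0.5000).
‖u_2‖ = 2.1213, so e_2 = (-0.9428, -0.2357, -0.2357).
Qᵀb = (-1.4142, 2.8284).
Back-substitute: x_2 = 2.8284/2.1213 = 1.3333.
x_1 = (-1.4142 + 3.5355·1.3333)/1.4142 = 2.3333.

x = (2.3333, 1.3333)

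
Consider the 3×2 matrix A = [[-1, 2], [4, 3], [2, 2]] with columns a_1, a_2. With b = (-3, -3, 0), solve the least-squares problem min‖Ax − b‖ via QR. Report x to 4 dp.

x = (0.3540, -1.1739)

e_1 = a_1/‖a_1‖ = (-1, 4, 2)/4.5826 = (-0.2182, 0.8729, 0.4364).
r_{12} = e_1·a_2 = 3.0551.
u_2 = a_2 − 3.0551·e_1 = (2.6667, 0.3333, 0.6667).
‖u_2‖ = 2.7689, so e_2 = (0.9631, 0.1204, 0.2408).
Qᵀb = (-1.9640, -3.2504).
Back-substitute: x_2 = -3.2504/2.7689 = -1.1739.
x_1 = (-1.9640 − 3.0551·(-1.1739))/4.5826 = 0.3540.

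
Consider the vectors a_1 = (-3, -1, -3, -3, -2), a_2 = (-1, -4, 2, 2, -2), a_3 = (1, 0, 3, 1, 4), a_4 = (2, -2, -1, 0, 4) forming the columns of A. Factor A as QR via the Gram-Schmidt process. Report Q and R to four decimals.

a_1 = (-3, -1, -3, -3, -2); ‖a_1‖ = 5.6569, so q_1 = (-0.5303, -0.1768, -0.5303, -0.5303, -0.3536).
q_1·a_2 = (-0.5303)·(-1) + (-0.1768)·(-4) + (-0.5303)·2 + (-0.5303)·2 + (-0.3536)·(-2) = -0.1768.
u_2 = a_2 + 0.1768·q_1 = (-1.0938, -4.0312, 1.9062, 1.9062, -2.0625).
‖u_2‖ = 5.3823, so q_2 = (-0.2032, -0.7490, 0.3542, 0.3542, -0.3832).
q_1·a_3 = (-0.5303)·1 + (-0.1768)·0 + (-0.5303)·3 + (-0.5303)·1 + (-0.3536)·4 = -4.0659; q_2·a_3 = (-0.2032)·1 + (-0.7490)·0 + 0.3542·3 + 0.3542·1 + (-0.3832)·4 = -0.3193.
u_3 = a_3 + 4.0659·q_1 + 0.3193·q_2 = (-1.2211, -0.9579, 0.9569, -1.0431, 2.4401).
‖u_3‖ = 3.2197, so q_3 = (-0.3793, -0.2975, 0.2972, -0.3240, 0.7579).
q_1·a_4 = (-0.5303)·2 + (-0.1768)·(-2) + (-0.5303)·(-1) + (-0.5303)·0 + (-0.3536)·4 = -1.5910; q_2·a_4 = (-0.2032)·2 + (-0.7490)·(-2) + 0.3542·(-1) + 0.3542·0 + (-0.3832)·4 = -0.7954; q_3·a_4 = (-0.3793)·2 + (-0.2975)·(-2) + 0.2972·(-1) + (-0.3240)·0 + 0.7579·4 = 2.5708.
u_4 = a_4 + 1.5910·q_1 + 0.7954·q_2 − 2.5708·q_3 = (1.9696, -2.1122, -2.3260, 0.2709, 1.1844).
‖u_4‖ = 3.9022, so q_4 = (0.5047, -0.5413, -0.5961, 0.0694, 0.3035).

Q = [[-0.5303, -0.2032, -0.3793, 0.5047], [-0.1768, -0.7490, -0.2975, -0.5413], [-0.5303, 0.3542, 0.2972, -0.5961], [-0.5303, 0.3542, -0.3240, 0.0694], [-0.3536, -0.3832, 0.7579, 0.3035]], R = [[5.6569, -0.1768, -4.0659, -1.5910], [0.0000, 5.3823, -0.3193, -0.7954], [0.0000, 0.0000, 3.2197, 2.5708], [0.0000, 0.0000, 0.0000, 3.9022]]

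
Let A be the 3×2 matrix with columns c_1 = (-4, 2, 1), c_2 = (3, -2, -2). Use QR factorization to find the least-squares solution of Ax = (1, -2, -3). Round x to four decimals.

e_1 = c_1/‖c_1‖ = (-4, 2, 1)/4.5826 = (-0.8729, 0.4364, 0.2182).
r_{12} = e_1·c_2 = -3.9279.
u_2 = c_2 + 3.9279·e_1 = (-0.4286, -0.2857, -1.1429).
‖u_2‖ = 1.2536, so e_2 = (-0.3419, -0.2279, -0.9117).
Qᵀb = (-2.4004, 2.8490).
Back-substitute: x_2 = 2.8490/1.2536 = 2.2727.
x_1 = (-2.4004 + 3.9279·2.2727)/4.5826 = 1.4242.

x = (1.4242, 2.2727)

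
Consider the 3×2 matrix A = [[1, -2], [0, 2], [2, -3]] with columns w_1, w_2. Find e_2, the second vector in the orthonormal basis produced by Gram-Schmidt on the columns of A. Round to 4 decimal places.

e_2 = (-0.1952, 0.9759, 0.0976)

w_1 = (1, 0, 2); ‖w_1‖ = 2.2361, so e_1 = (0.4472, 0.0000, 0.8944).
e_1·w_2 = 0.4472·(-2) + 0.0000·2 + 0.8944·(-3) = -3.5777.
u_2 = w_2 + 3.5777·e_1 = (-0.4000, 2.0000, 0.2000).
‖u_2‖ = 2.0494, so e_2 = (-0.1952, 0.9759, 0.0976).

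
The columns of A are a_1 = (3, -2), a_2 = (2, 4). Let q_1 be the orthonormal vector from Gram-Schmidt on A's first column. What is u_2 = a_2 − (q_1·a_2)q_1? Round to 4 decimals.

a_1 = (3, -2); ‖a_1‖ = 3.6056, so q_1 = (0.8321, -0.5547).
q_1·a_2 = 0.8321·2 + (-0.5547)·4 = -0.5547.
u_2 = a_2 + 0.5547·q_1 = (2.4615, 3.6923).

u_2 = (2.4615, 3.6923)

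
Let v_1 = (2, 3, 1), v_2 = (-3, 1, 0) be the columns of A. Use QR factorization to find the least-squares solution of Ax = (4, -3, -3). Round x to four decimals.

v_1 = (2, 3, 1); ‖v_1‖ = 3.7417, so e_1 = (0.5345, 0.8018, 0.2673).
e_1·v_2 = 0.5345·(-3) + 0.8018·1 + 0.2673·0 = -0.8018.
u_2 = v_2 + 0.8018·e_1 = (-2.5714, 1.6429, 0.2143).
‖u_2‖ = 3.0589, so e_2 = (-0.8406, 0.5371, 0.0701).
Qᵀb = (-1.0690, -5.1839).
Back-substitute: x_2 = -5.1839/3.0589 = -1.6947.
x_1 = (-1.0690 + 0.8018·(-1.6947))/3.7417 = -0.6489.

x = (-0.6489, -1.6947)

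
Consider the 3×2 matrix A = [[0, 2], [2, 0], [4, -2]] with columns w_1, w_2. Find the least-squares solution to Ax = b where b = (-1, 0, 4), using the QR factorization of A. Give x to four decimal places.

x = (0.5000, -0.7500)

e_1 = w_1/‖w_1‖ = (0, 2, 4)/4.4721 = (0.0000, 0.4472, 0.8944).
r_{12} = e_1·w_2 = -1.7889.
u_2 = w_2 + 1.7889·e_1 = (2.0000, 0.8000, -0.4000).
‖u_2‖ = 2.1909, so e_2 = (0.9129, 0.3651, -0.1826).
Qᵀb = (3.5777, -1.6432).
Back-substitute: x_2 = -1.6432/2.1909 = -0.7500.
x_1 = (3.5777 + 1.7889·(-0.7500))/4.4721 = 0.5000.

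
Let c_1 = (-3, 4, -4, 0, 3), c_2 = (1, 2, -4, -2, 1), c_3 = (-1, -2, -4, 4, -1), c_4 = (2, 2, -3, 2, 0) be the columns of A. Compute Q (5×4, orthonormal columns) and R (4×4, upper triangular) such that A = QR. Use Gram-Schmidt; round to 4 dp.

Q = [[-0.4243, 0.6412, -0.0348, 0.5618], [0.5657, 0.0210, -0.4354, 0.5844], [-0.5657, -0.5466, -0.6000, 0.1419], [0.0000, -0.5256, 0.6201, 0.5674], [0.4243, -0.1156, -0.2543, -0.0283]], R = [[7.0711, 3.3941, 1.1314, 1.9799], [0.0000, 3.8053, -0.4835, 1.9131], [0.0000, 0.0000, 6.0404, 2.1000], [0.0000, 0.0000, 0.0000, 3.0016]]

e_1 = c_1/‖c_1‖ = (-3, 4, -4, 0, 3)/7.0711 = (-0.4243, 0.5657, -0.5657, 0.0000, 0.4243).
r_{12} = e_1·c_2 = 3.3941.
u_2 = c_2 − 3.3941·e_1 = (2.4400, 0.0800, -2.0800, -2.0000, -0.4400).
‖u_2‖ = 3.8053, so e_2 = (0.6412, 0.0210, -0.5466, -0.5256, -0.1156).
r_{13} = e_1·c_3 = 1.1314; r_{23} = e_2·c_3 = -0.4835.
u_3 = c_3 − 1.1314·e_1 + 0.4835·e_2 = (-0.2099, -2.6298, -3.6243, 3.7459, -1.5359).
‖u_3‖ = 6.0404, so e_3 = (-0.0348, -0.4354, -0.6000, 0.6201, -0.2543).
r_{14} = e_1·c_4 = 1.9799; r_{24} = e_2·c_4 = 1.9131; r_{34} = e_3·c_4 = 2.1000.
u_4 = c_4 − 1.9799·e_1 − 1.9131·e_2 − 2.1000·e_3 = (1.6863, 1.7541, 0.4258, 1.7032, -0.0848).
‖u_4‖ = 3.0016, so e_4 = (0.5618, 0.5844, 0.1419, 0.5674, -0.0283).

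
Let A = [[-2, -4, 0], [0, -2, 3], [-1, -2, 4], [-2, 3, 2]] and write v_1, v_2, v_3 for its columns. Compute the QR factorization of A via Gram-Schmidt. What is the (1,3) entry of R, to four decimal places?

q_1 = v_1/‖v_1‖ = (-2, 0, -1, -2)/3.0000 = (-0.6667, 0.0000, -0.3333, -0.6667).
r_{13} = q_1·v_3 = -2.6667.

r_{13} = -2.6667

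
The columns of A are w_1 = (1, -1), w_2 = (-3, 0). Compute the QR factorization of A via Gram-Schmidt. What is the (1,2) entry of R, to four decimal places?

w_1 = (1, -1); ‖w_1‖ = 1.4142, so e_1 = (0.7071, -0.7071).
r_{12} = e_1·w_2 = -2.1213.

r_{12} = -2.1213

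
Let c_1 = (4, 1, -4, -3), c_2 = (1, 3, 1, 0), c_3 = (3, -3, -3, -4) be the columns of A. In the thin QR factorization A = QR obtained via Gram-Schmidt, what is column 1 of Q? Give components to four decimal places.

e_1 = (0.6172, 0.1543, -0.6172, -0.4629)

c_1 = (4, 1, -4, -3); ‖c_1‖ = 6.4807, so e_1 = (0.6172, 0.1543, -0.6172, -0.4629).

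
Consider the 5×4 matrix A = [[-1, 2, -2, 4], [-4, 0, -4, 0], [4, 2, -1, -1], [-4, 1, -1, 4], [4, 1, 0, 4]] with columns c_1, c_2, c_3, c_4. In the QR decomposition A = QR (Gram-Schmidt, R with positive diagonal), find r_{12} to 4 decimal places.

c_1 = (-1, -4, 4, -4, 4); ‖c_1‖ = 8.0623, so q_1 = (-0.1240, -0.4961, 0.4961, -0.4961, 0.4961).
r_{12} = q_1·c_2 = 0.7442.

r_{12} = 0.7442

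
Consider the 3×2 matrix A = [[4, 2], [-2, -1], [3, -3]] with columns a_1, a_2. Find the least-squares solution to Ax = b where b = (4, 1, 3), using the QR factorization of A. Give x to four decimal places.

x = (0.8000, -0.2000)

a_1 = (4, -2, 3); ‖a_1‖ = 5.3852, so e_1 = (0.7428, -0.3714, 0.5571).
e_1·a_2 = 0.7428·2 + (-0.3714)·(-1) + 0.5571·(-3) = 0.1857.
u_2 = a_2 − 0.1857·e_1 = (1.8621, -0.9310, -3.1034).
‖u_2‖ = 3.7370, so e_2 = (0.4983, -0.2491, -0.8305).
Qᵀb = (4.2710, -0.7474).
Back-substitute: x_2 = -0.7474/3.7370 = -0.2000.
x_1 = (4.2710 − 0.1857·(-0.2000))/5.3852 = 0.8000.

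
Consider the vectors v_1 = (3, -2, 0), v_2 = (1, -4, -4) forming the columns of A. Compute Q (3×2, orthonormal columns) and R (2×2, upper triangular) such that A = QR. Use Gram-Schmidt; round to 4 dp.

v_1 = (3, -2, 0); ‖v_1‖ = 3.6056, so q_1 = (0.8321, -0.5547, 0.0000).
q_1·v_2 = 0.8321·1 + (-0.5547)·(-4) + 0.0000·(-4) = 3.0509.
u_2 = v_2 − 3.0509·q_1 = (-1.5385, -2.3077, -4.0000).
‖u_2‖ = 4.8675, so q_2 = (-0.3161, -0.4741, -0.8218).

Q = [[0.8321, -0.3161], [-0.5547, -0.4741], [0.0000, -0.8218]], R = [[3.6056, 3.0509], [0.0000, 4.8675]]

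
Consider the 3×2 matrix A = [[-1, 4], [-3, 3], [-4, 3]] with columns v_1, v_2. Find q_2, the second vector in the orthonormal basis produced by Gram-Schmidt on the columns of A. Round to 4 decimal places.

q_2 = (0.9627, 0.0366, -0.2681)

v_1 = (-1, -3, -4); ‖v_1‖ = 5.0990, so q_1 = (-0.1961, -0.5883, -0.7845).
q_1·v_2 = (-0.1961)·4 + (-0.5883)·3 + (-0.7845)·3 = -4.9029.
u_2 = v_2 + 4.9029·q_1 = (3.0385, 0.1154, -0.8462).
‖u_2‖ = 3.1562, so q_2 = (0.9627, 0.0366, -0.2681).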